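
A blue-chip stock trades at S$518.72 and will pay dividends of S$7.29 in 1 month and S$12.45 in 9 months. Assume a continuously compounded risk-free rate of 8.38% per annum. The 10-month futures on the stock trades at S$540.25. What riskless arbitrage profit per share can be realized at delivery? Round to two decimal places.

PV(dividends) I = 7.29·e^(−0.0838·1/12) + 12.45·e^(−0.0838·9/12) = 18.9309
Fair futures F* = (S − I)·e^(rT) = (518.72 − 18.9309)·e^0.069833 = 499.7891 × 1.072329 = 535.9383
Market S$540.25 > fair 535.9383: forward overpriced → cash-and-carry (borrow at r, buy the stock and collect the dividends, short the forward).
Profit at T = |F_mkt − F*| = |540.25 − 535.9383| = S$4.31 per share

S$4.31 per share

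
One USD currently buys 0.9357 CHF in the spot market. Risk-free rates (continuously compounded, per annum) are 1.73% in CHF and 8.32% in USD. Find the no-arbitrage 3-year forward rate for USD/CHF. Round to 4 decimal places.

F = S·e^((r_CHF − r_USD)T) = 0.9357 · e^((0.0173 − 0.0832) × 3)
= 0.9357 · e^-0.197700 = 0.9357 × 0.820616
F = 0.7679 CHF per USD

0.7679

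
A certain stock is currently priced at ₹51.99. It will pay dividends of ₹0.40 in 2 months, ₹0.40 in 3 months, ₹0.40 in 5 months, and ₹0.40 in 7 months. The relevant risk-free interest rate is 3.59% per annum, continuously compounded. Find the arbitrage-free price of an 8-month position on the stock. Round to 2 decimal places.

PV(dividends) I = 0.40·e^(−0.0359·2/12) + 0.40·e^(−0.0359·3/12) + 0.40·e^(−0.0359·5/12) + 0.40·e^(−0.0359·7/12)
I = 0.3976 + 0.3964 + 0.3941 + 0.3917 = 1.5798
F = (S − I)·e^(rT) = (51.99 − 1.5798) · e^(0.0359·8/12)
= 50.4102 · e^0.023933 = 50.4102 × 1.024222 = ₹51.63

₹51.63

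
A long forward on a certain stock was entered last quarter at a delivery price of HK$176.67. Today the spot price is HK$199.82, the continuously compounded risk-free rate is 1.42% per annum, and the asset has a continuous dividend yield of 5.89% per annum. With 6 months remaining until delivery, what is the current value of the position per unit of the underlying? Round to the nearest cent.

Current fair forward for the remaining 6 months: F = S·e^((r − q)·T), (r − q) = 0.0142 − 0.0589 = -0.0447
F = 199.82 · e^(-0.0447 × 6/12) = 199.82 × 0.977898 = 195.4036
Value of long forward = (F − K)·e^(−rT) = (195.4036 − 176.67) · e^(−0.0142·6/12)
= 18.7336 × 0.992925 = 18.60

HK$18.60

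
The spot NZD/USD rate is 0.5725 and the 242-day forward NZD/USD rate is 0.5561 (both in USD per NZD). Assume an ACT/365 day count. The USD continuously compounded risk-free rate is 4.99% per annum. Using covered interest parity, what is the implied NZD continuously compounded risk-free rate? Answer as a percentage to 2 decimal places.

F = S·e^((r_USD − r_NZD)T) ⇒ r_NZD = r_USD − ln(F/S)/T
ln(0.5561/0.5725) = -0.029065; /(242/365) = -0.043838
r_NZD = 0.0499 + 0.043838 = 0.093738
r_NZD = 9.37%

9.37%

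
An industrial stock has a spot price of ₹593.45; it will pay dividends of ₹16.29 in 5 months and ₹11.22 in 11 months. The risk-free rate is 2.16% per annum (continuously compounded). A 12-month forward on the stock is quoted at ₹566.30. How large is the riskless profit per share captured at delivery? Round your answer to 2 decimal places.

PV(dividends) I = 16.29·e^(−0.0216·5/12) + 11.22·e^(−0.0216·11/12) = 27.1441
Fair forward F* = (S − I)·e^(rT) = (593.45 − 27.1441)·e^0.021600 = 566.3059 × 1.021835 = 578.6712
Market ₹566.30 < fair 578.6712: forward underpriced → reverse cash-and-carry (short the stock, invest proceeds at r, pay the dividends, go long the forward).
Profit at T = |F_mkt − F*| = |566.30 − 578.6712| = ₹12.37 per share

₹12.37 per share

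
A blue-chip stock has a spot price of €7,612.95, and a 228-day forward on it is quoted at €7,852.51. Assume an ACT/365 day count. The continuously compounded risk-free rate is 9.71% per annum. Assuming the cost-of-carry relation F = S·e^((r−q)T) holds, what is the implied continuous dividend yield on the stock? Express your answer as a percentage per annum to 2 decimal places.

From F = S·e^((r−q)T): (r − q) = ln(F/S)/T
ln(7852.51/7612.95) = ln(1.031467) = 0.030982
(r − q) = 0.030982 / (228/365) = 0.049598
q = r − ln(F/S)/T = 0.0971 − 0.049598 = 0.047502
q = 4.75%

4.75%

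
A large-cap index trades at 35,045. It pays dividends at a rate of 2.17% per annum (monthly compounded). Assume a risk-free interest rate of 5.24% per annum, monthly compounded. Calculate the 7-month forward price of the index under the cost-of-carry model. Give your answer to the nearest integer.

F = S · (1+r/12)^(12T) / (1+q/12)^(12T)
= 35045 × 1.030970 / 1.012727 = 35045 × 1.018014
F = 35,676

35,676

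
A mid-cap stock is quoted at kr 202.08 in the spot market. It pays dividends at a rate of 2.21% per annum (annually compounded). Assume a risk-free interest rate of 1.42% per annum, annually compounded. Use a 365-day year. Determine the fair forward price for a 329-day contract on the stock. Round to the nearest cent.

F = S · (1+r)^T / (1+q)^T
= 202.08 × 1.012791 / 1.019899 = 202.08 × 0.993031
F = kr 200.67

kr 200.67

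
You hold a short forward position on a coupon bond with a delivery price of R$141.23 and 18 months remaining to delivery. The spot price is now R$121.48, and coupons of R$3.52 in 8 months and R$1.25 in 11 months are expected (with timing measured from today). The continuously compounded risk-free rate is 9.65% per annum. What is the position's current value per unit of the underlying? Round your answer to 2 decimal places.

R$5.16

PV(remaining coupons) I = 3.52·e^(−0.0965·8/12) + 1.25·e^(−0.0965·11/12) = 4.4449
Current forward F = (S − I)·e^(rT) = (121.48 − 4.4449)·e^(0.0965·18/12) = 117.0351 × 1.155751 = 135.2634
Value (long) = (F − K)·e^(−rT) = (135.2634 − 141.23) × 0.865239 = -5.1625
Short position value = −(long value) = R$5.16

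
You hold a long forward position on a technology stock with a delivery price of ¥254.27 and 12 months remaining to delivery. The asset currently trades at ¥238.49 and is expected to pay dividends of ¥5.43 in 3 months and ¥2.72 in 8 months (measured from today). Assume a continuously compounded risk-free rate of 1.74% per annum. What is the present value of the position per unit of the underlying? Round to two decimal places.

-¥19.49

PV(remaining dividends) I = 5.43·e^(−0.0174·3/12) + 2.72·e^(−0.0174·8/12) = 8.0951
Current forward F = (S − I)·e^(rT) = (238.49 − 8.0951)·e^(0.0174·12/12) = 230.3949 × 1.017552 = 234.4388
Value (long) = (F − K)·e^(−rT) = (234.4388 − 254.27) × 0.982751 = -19.4891
Value = -¥19.49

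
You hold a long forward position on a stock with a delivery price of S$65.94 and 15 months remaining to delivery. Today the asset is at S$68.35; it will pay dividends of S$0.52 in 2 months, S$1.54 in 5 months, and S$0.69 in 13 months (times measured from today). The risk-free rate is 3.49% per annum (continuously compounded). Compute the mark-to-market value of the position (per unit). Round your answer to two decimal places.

PV(remaining dividends) I = 0.52·e^(−0.0349·2/12) + 1.54·e^(−0.0349·5/12) + 0.69·e^(−0.0349·13/12) = 2.6992
Current forward F = (S − I)·e^(rT) = (68.35 − 2.6992)·e^(0.0349·15/12) = 65.6508 × 1.044591 = 68.5782
Value (long) = (F − K)·e^(−rT) = (68.5782 − 65.94) × 0.957313 = 2.5256
Value = S$2.53

S$2.53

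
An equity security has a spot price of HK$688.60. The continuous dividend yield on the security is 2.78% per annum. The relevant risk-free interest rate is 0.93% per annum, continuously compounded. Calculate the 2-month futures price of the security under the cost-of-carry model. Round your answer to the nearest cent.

F = S·e^((r − q)T) = 688.60 · e^((0.0093 − 0.0278) × 2/12)
= 688.60 · e^-0.003083 = 688.60 × 0.996922
F = HK$686.48

HK$686.48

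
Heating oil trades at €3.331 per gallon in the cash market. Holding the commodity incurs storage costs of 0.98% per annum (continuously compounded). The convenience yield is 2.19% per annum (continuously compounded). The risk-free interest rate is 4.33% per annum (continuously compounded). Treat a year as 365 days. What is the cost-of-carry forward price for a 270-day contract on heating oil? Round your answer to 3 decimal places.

Net carry = r + u − y = 0.0433 + 0.0098 − 0.0219 = 0.0312
F = S·e^((r+u−y)T) = 3.331 · e^(0.0312 × 270/365) = 3.331 · e^0.023079
= 3.331 × 1.023347 = €3.409 per gallon

€3.409 per gallon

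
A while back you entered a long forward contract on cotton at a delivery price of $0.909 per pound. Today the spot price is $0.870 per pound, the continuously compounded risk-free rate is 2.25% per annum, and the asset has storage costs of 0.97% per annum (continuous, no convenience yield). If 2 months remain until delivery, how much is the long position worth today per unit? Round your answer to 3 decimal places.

-$0.034 per pound

Current fair forward for the remaining 2 months: F = S·e^((r + u)·T), (r + u) = 0.0225 + 0.0097 = 0.0322
F = 0.870 · e^(0.0322 × 2/12) = 0.870 × 1.005381 = 0.8747
Value of long forward = (F − K)·e^(−rT) = (0.8747 − 0.909) · e^(−0.0225·2/12)
= -0.0343 × 0.996257 = -0.034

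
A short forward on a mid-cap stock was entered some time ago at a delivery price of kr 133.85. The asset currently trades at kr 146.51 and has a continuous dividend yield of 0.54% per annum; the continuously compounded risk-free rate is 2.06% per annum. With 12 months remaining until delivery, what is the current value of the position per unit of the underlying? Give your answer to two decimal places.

Current fair forward for the remaining 12 months: F = S·e^((r − q)·T), (r − q) = 0.0206 − 0.0054 = 0.0152
F = 146.51 · e^(0.0152 × 12/12) = 146.51 × 1.015316 = 148.7539
Value of long forward = (F − K)·e^(−rT) = (148.7539 − 133.85) · e^(−0.0206·12/12)
= 14.9039 × 0.979611 = 14.60
Short position value = −(long value) = -kr 14.60

-kr 14.60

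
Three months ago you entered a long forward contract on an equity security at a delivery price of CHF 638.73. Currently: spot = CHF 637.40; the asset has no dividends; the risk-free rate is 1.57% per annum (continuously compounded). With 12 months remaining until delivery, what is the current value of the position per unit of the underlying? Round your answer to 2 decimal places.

CHF 8.62

Current fair forward for the remaining 12 months: F = S·e^(r·T), r = 0.0157
F = 637.40 · e^(0.0157 × 12/12) = 637.40 × 1.015824 = 647.4862
Value of long forward = (F − K)·e^(−rT) = (647.4862 − 638.73) · e^(−0.0157·12/12)
= 8.7562 × 0.984423 = 8.62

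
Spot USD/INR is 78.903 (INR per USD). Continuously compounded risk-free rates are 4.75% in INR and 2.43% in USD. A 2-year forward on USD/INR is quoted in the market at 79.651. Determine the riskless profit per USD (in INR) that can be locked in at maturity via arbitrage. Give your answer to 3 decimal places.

Fair forward: F* = S·e^(carry·T), with carry = (r_INR − r_USD) = 0.0475 − 0.0243 = 0.0232
F* = 78.903 · e^(0.0232 × 2) = 78.903 · e^0.046400 = 78.903 × 1.047493 = 82.6503
Market 79.651 < fair 82.6503: forward underpriced → reverse cash-and-carry (short spot, go long the forward).
At maturity, profit = |F_mkt − F*| = |79.651 − 82.6503| = 2.999 per USD (in INR)

2.999 per USD (in INR)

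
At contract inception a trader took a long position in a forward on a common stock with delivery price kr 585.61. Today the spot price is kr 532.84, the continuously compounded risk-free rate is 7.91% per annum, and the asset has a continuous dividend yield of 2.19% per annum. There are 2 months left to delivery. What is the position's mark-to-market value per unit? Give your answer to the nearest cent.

-kr 47.04

Current fair forward for the remaining 2 months: F = S·e^((r − q)·T), (r − q) = 0.0791 − 0.0219 = 0.0572
F = 532.84 · e^(0.0572 × 2/12) = 532.84 × 1.009579 = 537.9441
Value of long forward = (F − K)·e^(−rT) = (537.9441 − 585.61) · e^(−0.0791·2/12)
= -47.6659 × 0.986903 = -47.04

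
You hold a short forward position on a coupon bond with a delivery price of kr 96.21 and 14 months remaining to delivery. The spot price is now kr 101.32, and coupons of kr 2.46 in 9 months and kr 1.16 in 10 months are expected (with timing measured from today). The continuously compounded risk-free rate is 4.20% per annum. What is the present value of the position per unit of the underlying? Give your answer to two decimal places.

-kr 6.21

PV(remaining coupons) I = 2.46·e^(−0.0420·9/12) + 1.16·e^(−0.0420·10/12) = 3.5038
Current forward F = (S − I)·e^(rT) = (101.32 − 3.5038)·e^(0.0420·14/12) = 97.8162 × 1.050220 = 102.7285
Value (long) = (F − K)·e^(−rT) = (102.7285 − 96.21) × 0.952181 = 6.2068
Short position value = −(long value) = -kr 6.21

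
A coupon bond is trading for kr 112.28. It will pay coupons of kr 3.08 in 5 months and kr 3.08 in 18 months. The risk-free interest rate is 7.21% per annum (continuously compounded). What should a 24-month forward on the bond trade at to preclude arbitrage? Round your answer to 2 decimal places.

kr 123.05

PV(coupons) I = 3.08·e^(−0.0721·5/12) + 3.08·e^(−0.0721·18/12)
I = 2.9888 + 2.7643 = 5.7531
F = (S − I)·e^(rT) = (112.28 − 5.7531) · e^(0.0721·24/12)
= 106.5269 · e^0.144200 = 106.5269 × 1.155115 = kr 123.05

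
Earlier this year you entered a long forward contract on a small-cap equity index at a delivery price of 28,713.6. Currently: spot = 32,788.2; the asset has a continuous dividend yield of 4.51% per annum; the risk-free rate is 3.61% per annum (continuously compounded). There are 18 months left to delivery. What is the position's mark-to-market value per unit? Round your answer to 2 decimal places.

Current fair forward for the remaining 18 months: F = S·e^((r − q)·T), (r − q) = 0.0361 − 0.0451 = -0.0090
F = 32788.2 · e^(-0.0090 × 18/12) = 32788.2 × 0.98659072 = 32348.5338
Value of long forward = (F − K)·e^(−rT) = (32348.5338 − 28713.6) · e^(−0.0361·18/12)
= 3634.9338 × 0.94729000 = 3443.34

3443.34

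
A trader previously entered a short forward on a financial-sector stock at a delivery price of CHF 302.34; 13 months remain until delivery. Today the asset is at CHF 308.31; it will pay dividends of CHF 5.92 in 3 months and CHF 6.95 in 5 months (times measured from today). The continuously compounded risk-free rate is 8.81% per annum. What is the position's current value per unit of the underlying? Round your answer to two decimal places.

PV(remaining dividends) I = 5.92·e^(−0.0881·3/12) + 6.95·e^(−0.0881·5/12) = 12.4905
Current forward F = (S − I)·e^(rT) = (308.31 − 12.4905)·e^(0.0881·13/12) = 295.8195 × 1.100145 = 325.4443
Value (long) = (F − K)·e^(−rT) = (325.4443 − 302.34) × 0.908971 = 21.0011
Short position value = −(long value) = -CHF 21.00

-CHF 21.00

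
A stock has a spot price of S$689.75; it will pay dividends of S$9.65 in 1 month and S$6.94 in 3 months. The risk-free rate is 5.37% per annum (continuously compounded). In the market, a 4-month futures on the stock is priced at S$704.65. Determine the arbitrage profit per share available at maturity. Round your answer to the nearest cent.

S$19.19 per share

PV(dividends) I = 9.65·e^(−0.0537·1/12) + 6.94·e^(−0.0537·3/12) = 16.4544
Fair futures F* = (S − I)·e^(rT) = (689.75 − 16.4544)·e^0.017900 = 673.2956 × 1.018061 = 685.4560
Market S$704.65 > fair 685.4560: forward overpriced → cash-and-carry (borrow at r, buy the stock and collect the dividends, short the forward).
Profit at T = |F_mkt − F*| = |704.65 − 685.4560| = S$19.19 per share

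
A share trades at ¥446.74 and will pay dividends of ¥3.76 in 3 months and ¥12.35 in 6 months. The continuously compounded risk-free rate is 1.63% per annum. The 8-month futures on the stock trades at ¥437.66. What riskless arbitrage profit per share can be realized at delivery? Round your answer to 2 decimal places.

PV(dividends) I = 3.76·e^(−0.0163·3/12) + 12.35·e^(−0.0163·6/12) = 15.9945
Fair futures F* = (S − I)·e^(rT) = (446.74 − 15.9945)·e^0.010867 = 430.7455 × 1.010926 = 435.4518
Market ¥437.66 > fair 435.4518: forward overpriced → cash-and-carry (borrow at r, buy the stock and collect the dividends, short the forward).
Profit at T = |F_mkt − F*| = |437.66 − 435.4518| = ¥2.21 per share

¥2.21 per share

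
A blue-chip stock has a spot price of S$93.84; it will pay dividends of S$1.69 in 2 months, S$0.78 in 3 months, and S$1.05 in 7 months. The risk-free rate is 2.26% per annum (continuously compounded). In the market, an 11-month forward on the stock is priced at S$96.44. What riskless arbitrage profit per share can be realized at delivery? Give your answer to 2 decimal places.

S$4.20 per share

PV(dividends) I = 1.69·e^(−0.0226·2/12) + 0.78·e^(−0.0226·3/12) + 1.05·e^(−0.0226·7/12) = 3.4955
Fair forward F* = (S − I)·e^(rT) = (93.84 − 3.4955)·e^0.020717 = 90.3445 × 1.020933 = 92.2357
Market S$96.44 > fair 92.2357: forward overpriced → cash-and-carry (borrow at r, buy the stock and collect the dividends, short the forward).
Profit at T = |F_mkt − F*| = |96.44 − 92.2357| = S$4.20 per share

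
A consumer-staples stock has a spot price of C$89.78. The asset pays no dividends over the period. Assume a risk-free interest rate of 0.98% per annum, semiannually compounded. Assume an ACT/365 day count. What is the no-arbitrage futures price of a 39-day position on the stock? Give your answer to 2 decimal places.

F = S · (1+r/2)^(2T)
= 89.78 × 1.001045
F = C$89.87

C$89.87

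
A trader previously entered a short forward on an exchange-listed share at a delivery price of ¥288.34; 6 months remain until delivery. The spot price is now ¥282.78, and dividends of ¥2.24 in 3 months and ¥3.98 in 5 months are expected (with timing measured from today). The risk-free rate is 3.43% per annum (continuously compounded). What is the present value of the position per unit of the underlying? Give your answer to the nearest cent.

PV(remaining dividends) I = 2.24·e^(−0.0343·3/12) + 3.98·e^(−0.0343·5/12) = 6.1444
Current forward F = (S − I)·e^(rT) = (282.78 − 6.1444)·e^(0.0343·6/12) = 276.6356 × 1.017298 = 281.4208
Value (long) = (F − K)·e^(−rT) = (281.4208 − 288.34) × 0.982996 = -6.8015
Short position value = −(long value) = ¥6.80

¥6.80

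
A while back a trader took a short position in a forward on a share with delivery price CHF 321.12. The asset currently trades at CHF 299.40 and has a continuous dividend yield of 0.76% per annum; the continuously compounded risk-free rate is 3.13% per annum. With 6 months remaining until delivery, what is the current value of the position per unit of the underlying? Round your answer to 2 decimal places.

Current fair forward for the remaining 6 months: F = S·e^((r − q)·T), (r − q) = 0.0313 − 0.0076 = 0.0237
F = 299.40 · e^(0.0237 × 6/12) = 299.40 × 1.011920 = 302.9688
Value of long forward = (F − K)·e^(−rT) = (302.9688 − 321.12) · e^(−0.0313·6/12)
= -18.1512 × 0.984472 = -17.87
Short position value = −(long value) = CHF 17.87

CHF 17.87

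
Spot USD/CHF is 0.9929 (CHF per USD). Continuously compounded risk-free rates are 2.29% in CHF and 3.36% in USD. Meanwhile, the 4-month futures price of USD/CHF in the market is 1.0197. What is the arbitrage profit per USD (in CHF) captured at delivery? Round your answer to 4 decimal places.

Fair futures: F* = S·e^(carry·T), with carry = (r_CHF − r_USD) = 0.0229 − 0.0336 = -0.0107
F* = 0.9929 · e^(-0.0107 × 4/12) = 0.9929 · e^-0.003567 = 0.9929 × 0.996439 = 0.9894
Market 1.0197 > fair 0.9894: forward overpriced → cash-and-carry (buy spot, short the forward).
At maturity, profit = |F_mkt − F*| = |1.0197 − 0.9894| = 0.0303 per USD (in CHF)

0.0303 per USD (in CHF)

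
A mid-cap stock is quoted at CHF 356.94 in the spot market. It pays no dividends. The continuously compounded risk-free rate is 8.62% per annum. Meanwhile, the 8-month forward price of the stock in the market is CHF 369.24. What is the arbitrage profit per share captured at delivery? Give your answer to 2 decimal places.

CHF 8.81 per share

Fair forward: F* = S·e^(carry·T), with carry = r = 0.0862
F* = 356.94 · e^(0.0862 × 8/12) = 356.94 · e^0.057467 = 356.94 × 1.059150 = CHF 378.0530
Market CHF 369.24 < fair CHF 378.0530: forward underpriced → reverse cash-and-carry (short spot, go long the forward).
At maturity, profit = |F_mkt − F*| = |369.24 − 378.0530| = CHF 8.81 per share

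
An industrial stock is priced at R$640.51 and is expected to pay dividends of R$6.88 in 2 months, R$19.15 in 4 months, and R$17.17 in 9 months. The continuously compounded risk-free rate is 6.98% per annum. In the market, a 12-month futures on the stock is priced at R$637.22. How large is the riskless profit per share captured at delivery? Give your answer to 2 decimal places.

PV(dividends) I = 6.88·e^(−0.0698·2/12) + 19.15·e^(−0.0698·4/12) + 17.17·e^(−0.0698·9/12) = 41.8043
Fair futures F* = (S − I)·e^(rT) = (640.51 − 41.8043)·e^0.069800 = 598.7057 × 1.072294 = 641.9885
Market R$637.22 < fair 641.9885: forward underpriced → reverse cash-and-carry (short the stock, invest proceeds at r, pay the dividends, go long the forward).
Profit at T = |F_mkt − F*| = |637.22 − 641.9885| = R$4.77 per share

R$4.77 per share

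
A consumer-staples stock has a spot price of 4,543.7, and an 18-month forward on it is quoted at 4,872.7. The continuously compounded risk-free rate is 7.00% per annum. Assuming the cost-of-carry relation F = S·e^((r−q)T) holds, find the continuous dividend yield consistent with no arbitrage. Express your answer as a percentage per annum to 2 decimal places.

From F = S·e^((r−q)T): (r − q) = ln(F/S)/T
ln(4872.7/4543.7) = ln(1.072408) = 0.069907
(r − q) = 0.069907 / (18/12) = 0.046605
q = r − ln(F/S)/T = 0.0700 − 0.046605 = 0.023395
q = 2.34%

2.34%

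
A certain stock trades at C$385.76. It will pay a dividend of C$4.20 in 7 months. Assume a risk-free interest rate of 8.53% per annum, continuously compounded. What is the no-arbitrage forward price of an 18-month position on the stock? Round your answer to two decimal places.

PV(dividends) I = 4.20·e^(−0.0853·7/12)
I = 3.9961
F = (S − I)·e^(rT) = (385.76 − 3.9961) · e^(0.0853·18/12)
= 381.7639 · e^0.127950 = 381.7639 × 1.136496 = C$433.87

C$433.87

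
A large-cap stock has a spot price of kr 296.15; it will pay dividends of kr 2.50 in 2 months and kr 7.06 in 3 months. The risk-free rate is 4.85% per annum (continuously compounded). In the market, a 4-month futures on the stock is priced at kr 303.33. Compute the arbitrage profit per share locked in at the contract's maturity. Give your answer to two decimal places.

kr 11.96 per share

PV(dividends) I = 2.50·e^(−0.0485·2/12) + 7.06·e^(−0.0485·3/12) = 9.4548
Fair futures F* = (S − I)·e^(rT) = (296.15 − 9.4548)·e^0.016167 = 286.6952 × 1.016298 = 291.3678
Market kr 303.33 > fair 291.3678: forward overpriced → cash-and-carry (borrow at r, buy the stock and collect the dividends, short the forward).
Profit at T = |F_mkt − F*| = |303.33 − 291.3678| = kr 11.96 per share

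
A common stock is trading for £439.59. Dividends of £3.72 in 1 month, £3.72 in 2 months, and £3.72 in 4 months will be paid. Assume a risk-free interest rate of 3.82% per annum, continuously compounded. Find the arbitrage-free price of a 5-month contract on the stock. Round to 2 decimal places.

PV(dividends) I = 3.72·e^(−0.0382·1/12) + 3.72·e^(−0.0382·2/12) + 3.72·e^(−0.0382·4/12)
I = 3.7082 + 3.6964 + 3.6729 = 11.0775
F = (S − I)·e^(rT) = (439.59 − 11.0775) · e^(0.0382·5/12)
= 428.5125 · e^0.015917 = 428.5125 × 1.016044 = £435.39

£435.39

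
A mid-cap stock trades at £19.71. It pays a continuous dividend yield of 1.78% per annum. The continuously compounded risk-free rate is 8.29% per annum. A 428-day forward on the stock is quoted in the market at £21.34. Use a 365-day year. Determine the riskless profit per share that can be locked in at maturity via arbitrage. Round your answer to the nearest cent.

Fair forward: F* = S·e^(carry·T), with carry = (r − q) = 0.0829 − 0.0178 = 0.0651
F* = 19.71 · e^(0.0651 × 428/365) = 19.71 · e^0.076336 = 19.71 × 1.079325 = £21.2735
Market £21.34 > fair £21.2735: forward overpriced → cash-and-carry (buy spot, short the forward).
At maturity, profit = |F_mkt − F*| = |21.34 − 21.2735| = £0.07 per share

£0.07 per share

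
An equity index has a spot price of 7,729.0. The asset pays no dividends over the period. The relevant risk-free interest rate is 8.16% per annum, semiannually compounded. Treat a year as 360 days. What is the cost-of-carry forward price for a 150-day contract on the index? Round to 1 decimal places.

F = S · (1+r/2)^(2T)
= 7729.0 × 1.033886
F = 7,990.9

7,990.9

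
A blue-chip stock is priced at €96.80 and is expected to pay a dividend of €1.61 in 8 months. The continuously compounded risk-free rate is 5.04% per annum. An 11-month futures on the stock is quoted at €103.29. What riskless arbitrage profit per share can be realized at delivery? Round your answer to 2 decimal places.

€3.54 per share

PV(dividends) I = 1.61·e^(−0.0504·8/12) = 1.5568
Fair futures F* = (S − I)·e^(rT) = (96.80 − 1.5568)·e^0.046200 = 95.2432 × 1.047284 = 99.7467
Market €103.29 > fair 99.7467: forward overpriced → cash-and-carry (borrow at r, buy the stock and collect the dividends, short the forward).
Profit at T = |F_mkt − F*| = |103.29 − 99.7467| = €3.54 per share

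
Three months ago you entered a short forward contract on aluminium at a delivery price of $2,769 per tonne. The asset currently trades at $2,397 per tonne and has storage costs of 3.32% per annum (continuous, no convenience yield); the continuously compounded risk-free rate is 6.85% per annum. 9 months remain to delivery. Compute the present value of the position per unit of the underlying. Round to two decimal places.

Current fair forward for the remaining 9 months: F = S·e^((r + u)·T), (r + u) = 0.0685 + 0.0332 = 0.1017
F = 2397 · e^(0.1017 × 9/12) = 2397 × 1.07925933 = 2586.9846
Value of long forward = (F − K)·e^(−rT) = (2586.9846 − 2769) · e^(−0.0685·9/12)
= -182.0154 × 0.94992238 = -172.90
Short position value = −(long value) = $172.90

$172.90 per tonne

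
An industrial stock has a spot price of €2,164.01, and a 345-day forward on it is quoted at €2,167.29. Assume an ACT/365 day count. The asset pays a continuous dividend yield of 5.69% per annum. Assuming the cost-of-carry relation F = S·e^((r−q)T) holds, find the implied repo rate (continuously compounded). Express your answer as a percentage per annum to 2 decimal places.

5.85%

From F = S·e^((r−q)T): (r − q) = ln(F/S)/T
ln(2167.29/2164.01) = ln(1.001516) = 0.001515
(r − q) = 0.001515 / (345/365) = 0.001603
r = ln(F/S)/T + q = 0.001603 + 0.0569 = 0.058503
r = 5.85%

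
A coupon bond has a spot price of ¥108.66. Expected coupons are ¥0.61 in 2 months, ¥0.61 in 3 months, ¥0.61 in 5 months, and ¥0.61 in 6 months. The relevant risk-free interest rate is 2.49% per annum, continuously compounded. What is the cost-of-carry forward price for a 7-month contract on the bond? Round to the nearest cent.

¥107.79

PV(coupons) I = 0.61·e^(−0.0249·2/12) + 0.61·e^(−0.0249·3/12) + 0.61·e^(−0.0249·5/12) + 0.61·e^(−0.0249·6/12)
I = 0.6075 + 0.6062 + 0.6037 + 0.6025 = 2.4199
F = (S − I)·e^(rT) = (108.66 − 2.4199) · e^(0.0249·7/12)
= 106.2401 · e^0.014525 = 106.2401 × 1.014631 = ¥107.79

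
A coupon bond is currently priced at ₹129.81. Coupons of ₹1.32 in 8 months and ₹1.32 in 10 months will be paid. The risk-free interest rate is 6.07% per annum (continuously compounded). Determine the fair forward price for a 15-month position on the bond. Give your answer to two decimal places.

₹137.32

PV(coupons) I = 1.32·e^(−0.0607·8/12) + 1.32·e^(−0.0607·10/12)
I = 1.2677 + 1.2549 = 2.5226
F = (S − I)·e^(rT) = (129.81 − 2.5226) · e^(0.0607·15/12)
= 127.2874 · e^0.075875 = 127.2874 × 1.078828 = ₹137.32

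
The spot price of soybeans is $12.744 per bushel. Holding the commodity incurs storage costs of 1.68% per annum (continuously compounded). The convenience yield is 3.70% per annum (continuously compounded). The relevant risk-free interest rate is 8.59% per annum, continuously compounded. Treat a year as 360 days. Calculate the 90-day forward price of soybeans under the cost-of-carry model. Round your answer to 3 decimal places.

Net carry = r + u − y = 0.0859 + 0.0168 − 0.0370 = 0.0657
F = S·e^((r+u−y)T) = 12.744 · e^(0.0657 × 90/360) = 12.744 · e^0.016425
= 12.744 × 1.016561 = $12.955 per bushel

$12.955 per bushel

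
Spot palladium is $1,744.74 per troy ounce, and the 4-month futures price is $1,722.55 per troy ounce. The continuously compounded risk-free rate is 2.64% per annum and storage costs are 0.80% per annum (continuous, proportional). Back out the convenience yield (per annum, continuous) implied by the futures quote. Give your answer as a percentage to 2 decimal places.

7.28%

F = S·e^((r+u−y)T) ⇒ (r+u−y) = ln(F/S)/T
ln(1722.55/1744.74) = -0.012800; /T ⇒ -0.038400
y = r + u − ln(F/S)/T = 0.0264 + 0.0080 + 0.038400 = 0.072800
y = 7.28%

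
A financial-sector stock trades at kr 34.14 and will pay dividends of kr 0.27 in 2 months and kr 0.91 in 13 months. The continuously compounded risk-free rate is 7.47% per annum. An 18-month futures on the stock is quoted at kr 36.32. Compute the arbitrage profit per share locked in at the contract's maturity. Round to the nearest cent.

PV(dividends) I = 0.27·e^(−0.0747·2/12) + 0.91·e^(−0.0747·13/12) = 1.1059
Fair futures F* = (S − I)·e^(rT) = (34.14 − 1.1059)·e^0.112050 = 33.0341 × 1.118569 = 36.9509
Market kr 36.32 < fair 36.9509: forward underpriced → reverse cash-and-carry (short the stock, invest proceeds at r, pay the dividends, go long the forward).
Profit at T = |F_mkt − F*| = |36.32 − 36.9509| = kr 0.63 per share

kr 0.63 per share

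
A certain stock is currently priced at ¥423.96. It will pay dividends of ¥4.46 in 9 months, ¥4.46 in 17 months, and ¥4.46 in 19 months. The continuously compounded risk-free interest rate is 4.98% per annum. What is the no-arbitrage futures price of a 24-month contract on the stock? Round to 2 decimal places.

PV(dividends) I = 4.46·e^(−0.0498·9/12) + 4.46·e^(−0.0498·17/12) + 4.46·e^(−0.0498·19/12)
I = 4.2965 + 4.1562 + 4.1218 = 12.5745
F = (S − I)·e^(rT) = (423.96 − 12.5745) · e^(0.0498·24/12)
= 411.3855 · e^0.099600 = 411.3855 × 1.104729 = ¥454.47

¥454.47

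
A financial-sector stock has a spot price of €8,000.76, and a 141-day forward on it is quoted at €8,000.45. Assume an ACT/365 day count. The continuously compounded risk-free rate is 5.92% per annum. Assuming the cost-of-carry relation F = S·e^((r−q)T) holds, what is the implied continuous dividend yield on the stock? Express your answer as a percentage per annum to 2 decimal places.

From F = S·e^((r−q)T): (r − q) = ln(F/S)/T
ln(8000.45/8000.76) = ln(0.999961) = -0.000039
(r − q) = -0.000039 / (141/365) = -0.000101
q = r − ln(F/S)/T = 0.0592 + 0.000101 = 0.059301
q = 5.93%

5.93%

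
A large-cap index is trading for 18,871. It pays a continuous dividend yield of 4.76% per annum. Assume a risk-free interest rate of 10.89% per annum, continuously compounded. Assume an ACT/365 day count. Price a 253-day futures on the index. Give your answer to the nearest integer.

F = S·e^((r − q)T) = 18871 · e^((0.1089 − 0.0476) × 253/365)
= 18871 · e^0.042490 = 18871 × 1.043406
F = 19,690

19,690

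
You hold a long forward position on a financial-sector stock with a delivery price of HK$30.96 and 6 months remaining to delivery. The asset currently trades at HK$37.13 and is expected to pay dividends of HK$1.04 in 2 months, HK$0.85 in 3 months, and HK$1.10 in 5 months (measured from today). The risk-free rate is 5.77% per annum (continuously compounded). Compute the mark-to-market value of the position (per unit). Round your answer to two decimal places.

HK$4.11

PV(remaining dividends) I = 1.04·e^(−0.0577·2/12) + 0.85·e^(−0.0577·3/12) + 1.10·e^(−0.0577·5/12) = 2.9417
Current forward F = (S − I)·e^(rT) = (37.13 − 2.9417)·e^(0.0577·6/12) = 34.1883 × 1.029270 = 35.1890
Value (long) = (F − K)·e^(−rT) = (35.1890 − 30.96) × 0.971562 = 4.1087
Value = HK$4.11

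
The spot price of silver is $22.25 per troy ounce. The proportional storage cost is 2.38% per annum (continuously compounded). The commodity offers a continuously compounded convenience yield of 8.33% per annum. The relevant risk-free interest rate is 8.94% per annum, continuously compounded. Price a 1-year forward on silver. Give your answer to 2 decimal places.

$22.93 per troy ounce

Net carry = r + u − y = 0.0894 + 0.0238 − 0.0833 = 0.0299
F = S·e^((r+u−y)T) = 22.25 · e^(0.0299 × 1) = 22.25 · e^0.029900
= 22.25 × 1.030351 = $22.93 per troy ounce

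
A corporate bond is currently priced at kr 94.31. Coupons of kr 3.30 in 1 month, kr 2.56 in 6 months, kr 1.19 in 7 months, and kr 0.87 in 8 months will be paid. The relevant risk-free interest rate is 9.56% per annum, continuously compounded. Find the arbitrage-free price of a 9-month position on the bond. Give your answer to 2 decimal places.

kr 93.10

PV(coupons) I = 3.30·e^(−0.0956·1/12) + 2.56·e^(−0.0956·6/12) + 1.19·e^(−0.0956·7/12) + 0.87·e^(−0.0956·8/12)
I = 3.2738 + 2.4405 + 1.1255 + 0.8163 = 7.6561
F = (S − I)·e^(rT) = (94.31 − 7.6561) · e^(0.0956·9/12)
= 86.6539 · e^0.071700 = 86.6539 × 1.074333 = kr 93.10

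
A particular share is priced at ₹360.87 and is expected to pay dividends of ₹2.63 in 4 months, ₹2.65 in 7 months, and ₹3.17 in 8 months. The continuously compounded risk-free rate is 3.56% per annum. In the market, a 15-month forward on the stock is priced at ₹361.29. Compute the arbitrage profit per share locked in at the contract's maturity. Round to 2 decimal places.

₹7.33 per share

PV(dividends) I = 2.63·e^(−0.0356·4/12) + 2.65·e^(−0.0356·7/12) + 3.17·e^(−0.0356·8/12) = 8.2902
Fair forward F* = (S − I)·e^(rT) = (360.87 − 8.2902)·e^0.044500 = 352.5798 × 1.045505 = 368.6239
Market ₹361.29 < fair 368.6239: forward underpriced → reverse cash-and-carry (short the stock, invest proceeds at r, pay the dividends, go long the forward).
Profit at T = |F_mkt − F*| = |361.29 − 368.6239| = ₹7.33 per share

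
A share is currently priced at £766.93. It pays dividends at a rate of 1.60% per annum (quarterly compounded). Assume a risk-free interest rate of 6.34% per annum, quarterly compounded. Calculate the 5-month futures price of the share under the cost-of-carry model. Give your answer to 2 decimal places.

£782.08

F = S · (1+r/4)^(4T) / (1+q/4)^(4T)
= 766.93 × 1.026556 / 1.006676 = 766.93 × 1.019748
F = £782.08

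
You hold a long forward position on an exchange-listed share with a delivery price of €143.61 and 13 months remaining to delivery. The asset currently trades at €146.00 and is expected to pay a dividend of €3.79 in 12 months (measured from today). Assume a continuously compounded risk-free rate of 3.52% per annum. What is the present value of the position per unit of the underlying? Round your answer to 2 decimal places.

€4.10

PV(remaining dividends) I = 3.79·e^(−0.0352·12/12) = 3.6589
Current forward F = (S − I)·e^(rT) = (146.00 − 3.6589)·e^(0.0352·13/12) = 142.3411 × 1.038870 = 147.8739
Value (long) = (F − K)·e^(−rT) = (147.8739 − 143.61) × 0.962585 = 4.1044
Value = €4.10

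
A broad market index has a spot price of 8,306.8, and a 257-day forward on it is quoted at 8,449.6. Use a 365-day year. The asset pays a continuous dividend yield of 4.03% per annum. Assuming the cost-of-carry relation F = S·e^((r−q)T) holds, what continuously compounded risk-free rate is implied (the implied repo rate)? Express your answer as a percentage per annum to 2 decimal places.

6.45%

From F = S·e^((r−q)T): (r − q) = ln(F/S)/T
ln(8449.6/8306.8) = ln(1.017191) = 0.017045
(r − q) = 0.017045 / (257/365) = 0.024208
r = ln(F/S)/T + q = 0.024208 + 0.0403 = 0.064508
r = 6.45%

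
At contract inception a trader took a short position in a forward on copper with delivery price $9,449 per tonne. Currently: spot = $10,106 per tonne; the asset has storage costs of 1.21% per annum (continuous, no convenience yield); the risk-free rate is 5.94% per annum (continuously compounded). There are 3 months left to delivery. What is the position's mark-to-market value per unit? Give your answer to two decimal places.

Current fair forward for the remaining 3 months: F = S·e^((r + u)·T), (r + u) = 0.0594 + 0.0121 = 0.0715
F = 10106 · e^(0.0715 × 3/12) = 10106 × 1.01803571 = 10288.2689
Value of long forward = (F − K)·e^(−rT) = (10288.2689 − 9449) · e^(−0.0594·3/12)
= 839.2689 × 0.98525972 = 826.90
Short position value = −(long value) = -$826.90

-$826.90 per tonne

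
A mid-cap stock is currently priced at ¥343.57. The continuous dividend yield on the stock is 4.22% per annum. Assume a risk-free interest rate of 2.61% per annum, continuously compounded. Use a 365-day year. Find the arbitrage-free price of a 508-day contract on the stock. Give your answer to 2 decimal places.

F = S·e^((r − q)T) = 343.57 · e^((0.0261 − 0.0422) × 508/365)
= 343.57 · e^-0.022408 = 343.57 × 0.977841
F = ¥335.96

¥335.96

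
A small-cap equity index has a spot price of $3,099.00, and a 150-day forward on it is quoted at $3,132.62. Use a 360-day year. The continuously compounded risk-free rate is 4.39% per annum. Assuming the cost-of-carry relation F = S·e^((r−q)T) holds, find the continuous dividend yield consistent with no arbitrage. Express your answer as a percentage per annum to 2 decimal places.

1.80%

From F = S·e^((r−q)T): (r − q) = ln(F/S)/T
ln(3132.62/3099.00) = ln(1.010849) = 0.010791
(r − q) = 0.010791 / (150/360) = 0.025898
q = r − ln(F/S)/T = 0.0439 − 0.025898 = 0.018002
q = 1.80%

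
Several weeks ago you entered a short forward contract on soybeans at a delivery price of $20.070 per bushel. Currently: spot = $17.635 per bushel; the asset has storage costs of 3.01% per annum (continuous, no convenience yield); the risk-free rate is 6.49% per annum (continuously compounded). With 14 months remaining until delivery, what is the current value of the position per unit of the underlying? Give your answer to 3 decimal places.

$0.341 per bushel

Current fair forward for the remaining 14 months: F = S·e^((r + u)·T), (r + u) = 0.0649 + 0.0301 = 0.0950
F = 17.635 · e^(0.0950 × 14/12) = 17.635 × 1.117209 = 19.7020
Value of long forward = (F − K)·e^(−rT) = (19.7020 − 20.070) · e^(−0.0649·14/12)
= -0.3680 × 0.927079 = -0.341
Short position value = −(long value) = $0.341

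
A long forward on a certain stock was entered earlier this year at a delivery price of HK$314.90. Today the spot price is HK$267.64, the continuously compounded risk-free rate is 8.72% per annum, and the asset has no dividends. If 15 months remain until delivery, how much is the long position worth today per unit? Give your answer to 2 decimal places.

-HK$14.74

Current fair forward for the remaining 15 months: F = S·e^(r·T), r = 0.0872
F = 267.64 · e^(0.0872 × 15/12) = 267.64 × 1.115162 = 298.4620
Value of long forward = (F − K)·e^(−rT) = (298.4620 − 314.90) · e^(−0.0872·15/12)
= -16.4380 × 0.896730 = -14.74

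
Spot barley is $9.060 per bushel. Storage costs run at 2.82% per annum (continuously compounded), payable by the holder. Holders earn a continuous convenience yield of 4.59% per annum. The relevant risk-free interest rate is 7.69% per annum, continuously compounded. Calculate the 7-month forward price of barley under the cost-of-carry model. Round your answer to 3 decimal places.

$9.378 per bushel

Net carry = r + u − y = 0.0769 + 0.0282 − 0.0459 = 0.0592
F = S·e^((r+u−y)T) = 9.060 · e^(0.0592 × 7/12) = 9.060 · e^0.034533
= 9.060 × 1.035136 = $9.378 per bushel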